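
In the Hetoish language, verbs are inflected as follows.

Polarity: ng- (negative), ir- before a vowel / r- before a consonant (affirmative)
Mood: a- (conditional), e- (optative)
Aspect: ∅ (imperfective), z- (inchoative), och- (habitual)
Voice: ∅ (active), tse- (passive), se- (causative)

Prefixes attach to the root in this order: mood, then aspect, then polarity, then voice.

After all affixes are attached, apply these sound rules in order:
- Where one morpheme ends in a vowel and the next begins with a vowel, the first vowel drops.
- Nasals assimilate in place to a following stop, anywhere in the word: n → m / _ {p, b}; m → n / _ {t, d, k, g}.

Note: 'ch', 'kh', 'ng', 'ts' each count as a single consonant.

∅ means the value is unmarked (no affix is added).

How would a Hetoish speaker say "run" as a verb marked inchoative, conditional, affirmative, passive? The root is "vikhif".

Attach mood conditional a- → avikhif.
Attach aspect inchoative z- → zavikhif.
Attach polarity affirmative r- (before consonant 'z') → rzavikhif.
Attach voice passive tse- → tserzavikhif.
Vowel deletion: no change.
Nasal assimilation: no change.

tserzavikhif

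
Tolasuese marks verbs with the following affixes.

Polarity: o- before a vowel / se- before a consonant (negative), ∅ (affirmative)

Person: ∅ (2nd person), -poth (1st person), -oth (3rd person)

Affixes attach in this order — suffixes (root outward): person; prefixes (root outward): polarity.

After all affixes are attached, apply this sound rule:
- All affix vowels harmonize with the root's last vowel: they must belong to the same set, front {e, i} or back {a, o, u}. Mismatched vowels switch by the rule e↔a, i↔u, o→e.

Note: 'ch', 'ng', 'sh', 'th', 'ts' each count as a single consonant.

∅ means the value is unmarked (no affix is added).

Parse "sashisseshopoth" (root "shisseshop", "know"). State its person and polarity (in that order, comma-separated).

Segment: se-shisseshop-oth.
person: -oth → 3rd person.
polarity: o/se- → negative.

3rd person, negative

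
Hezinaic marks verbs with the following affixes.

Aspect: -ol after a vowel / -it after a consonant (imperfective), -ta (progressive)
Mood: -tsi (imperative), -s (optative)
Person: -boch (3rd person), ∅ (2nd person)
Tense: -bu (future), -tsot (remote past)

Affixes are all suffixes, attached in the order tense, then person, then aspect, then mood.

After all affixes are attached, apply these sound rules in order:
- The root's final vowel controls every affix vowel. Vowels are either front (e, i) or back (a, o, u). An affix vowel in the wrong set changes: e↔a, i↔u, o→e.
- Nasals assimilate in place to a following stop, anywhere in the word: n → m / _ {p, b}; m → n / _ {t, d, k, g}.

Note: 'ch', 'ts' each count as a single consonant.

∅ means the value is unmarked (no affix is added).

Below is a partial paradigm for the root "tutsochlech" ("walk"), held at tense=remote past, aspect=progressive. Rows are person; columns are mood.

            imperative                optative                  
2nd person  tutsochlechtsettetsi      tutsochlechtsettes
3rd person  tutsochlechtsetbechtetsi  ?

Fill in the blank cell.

tutsochlechtsetbechtes

Attach tense remote past -tsot → tutsochlechtsot.
Attach person 3rd person -boch → tutsochlechtsotboch.
Attach aspect progressive -ta → tutsochlechtsotbochta.
Attach mood optative -s → tutsochlechtsotbochtas.
Apply vowel harmony: tutsochlechtsotbochtas → tutsochlechtsetbechtes.
Nasal assimilation: no change.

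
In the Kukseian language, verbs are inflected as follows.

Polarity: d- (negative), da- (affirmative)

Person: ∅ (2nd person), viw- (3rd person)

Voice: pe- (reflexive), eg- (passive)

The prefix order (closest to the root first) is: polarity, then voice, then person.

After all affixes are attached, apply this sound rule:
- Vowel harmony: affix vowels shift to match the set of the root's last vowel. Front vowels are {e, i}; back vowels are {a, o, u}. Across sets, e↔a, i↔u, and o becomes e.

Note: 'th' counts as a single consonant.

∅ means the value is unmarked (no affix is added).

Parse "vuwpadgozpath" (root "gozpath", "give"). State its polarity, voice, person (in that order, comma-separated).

negative, reflexive, 3rd person

Segment: viw-pe-d-gozpath.
polarity: d- → negative.
voice: pe- → reflexive.
person: viw- → 3rd person.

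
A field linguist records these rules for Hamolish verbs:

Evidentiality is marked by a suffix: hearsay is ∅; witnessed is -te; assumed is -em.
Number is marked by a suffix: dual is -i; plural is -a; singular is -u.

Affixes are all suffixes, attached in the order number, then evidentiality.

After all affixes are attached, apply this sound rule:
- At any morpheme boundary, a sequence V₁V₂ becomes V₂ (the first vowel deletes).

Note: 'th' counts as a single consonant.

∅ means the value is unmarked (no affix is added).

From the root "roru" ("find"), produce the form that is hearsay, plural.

Attach number plural -a → rorua.
evidentiality = hearsay: zero marking, form stays rorua.
Apply vowel deletion: rorua → rora.

rora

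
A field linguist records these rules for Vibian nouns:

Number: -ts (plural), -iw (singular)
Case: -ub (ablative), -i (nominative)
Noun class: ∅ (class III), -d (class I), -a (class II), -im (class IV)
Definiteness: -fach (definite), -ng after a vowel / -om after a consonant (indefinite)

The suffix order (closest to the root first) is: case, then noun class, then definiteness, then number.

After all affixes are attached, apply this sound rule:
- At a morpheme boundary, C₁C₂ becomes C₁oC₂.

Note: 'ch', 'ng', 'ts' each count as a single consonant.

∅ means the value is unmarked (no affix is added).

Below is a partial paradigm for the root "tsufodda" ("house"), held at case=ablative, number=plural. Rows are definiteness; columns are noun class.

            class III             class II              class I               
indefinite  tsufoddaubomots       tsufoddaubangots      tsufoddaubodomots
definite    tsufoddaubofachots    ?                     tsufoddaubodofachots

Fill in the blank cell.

Attach case ablative -ub → tsufoddaub.
Attach noun class class II -a → tsufoddauba.
Attach definiteness definite -fach → tsufoddaubafach.
Attach number plural -ts → tsufoddaubafachts.
Apply epenthesis: tsufoddaubafachts → tsufoddaubafachots.

tsufoddaubafachots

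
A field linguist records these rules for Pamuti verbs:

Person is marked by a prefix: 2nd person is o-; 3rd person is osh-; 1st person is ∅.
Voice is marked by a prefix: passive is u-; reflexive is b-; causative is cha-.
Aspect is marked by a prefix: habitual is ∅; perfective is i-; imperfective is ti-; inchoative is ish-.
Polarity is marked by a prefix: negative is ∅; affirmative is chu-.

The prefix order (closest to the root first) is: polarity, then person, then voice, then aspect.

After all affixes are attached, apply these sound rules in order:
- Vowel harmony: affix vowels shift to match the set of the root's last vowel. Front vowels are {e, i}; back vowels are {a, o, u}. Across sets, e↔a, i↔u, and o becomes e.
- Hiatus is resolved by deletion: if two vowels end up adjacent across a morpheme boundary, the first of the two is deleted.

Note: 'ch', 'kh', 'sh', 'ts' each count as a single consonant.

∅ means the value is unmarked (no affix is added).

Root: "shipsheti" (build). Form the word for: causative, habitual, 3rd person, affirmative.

Attach polarity affirmative chu- → chushipsheti.
Attach person 3rd person osh- → oshchushipsheti.
Attach voice causative cha- → chaoshchushipsheti.
aspect = habitual: zero marking, form stays chaoshchushipsheti.
Apply vowel harmony: chaoshchushipsheti → cheeshchishipsheti.
Apply vowel deletion: cheeshchishipsheti → cheshchishipsheti.

cheshchishipsheti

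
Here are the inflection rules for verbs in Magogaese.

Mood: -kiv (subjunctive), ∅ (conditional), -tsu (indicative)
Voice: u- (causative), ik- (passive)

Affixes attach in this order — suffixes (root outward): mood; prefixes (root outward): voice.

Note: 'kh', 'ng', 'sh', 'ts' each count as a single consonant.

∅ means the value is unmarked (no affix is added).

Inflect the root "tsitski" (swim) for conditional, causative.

utsitski

Attach voice causative u- → utsitski.
mood = conditional: zero marking, form stays utsitski.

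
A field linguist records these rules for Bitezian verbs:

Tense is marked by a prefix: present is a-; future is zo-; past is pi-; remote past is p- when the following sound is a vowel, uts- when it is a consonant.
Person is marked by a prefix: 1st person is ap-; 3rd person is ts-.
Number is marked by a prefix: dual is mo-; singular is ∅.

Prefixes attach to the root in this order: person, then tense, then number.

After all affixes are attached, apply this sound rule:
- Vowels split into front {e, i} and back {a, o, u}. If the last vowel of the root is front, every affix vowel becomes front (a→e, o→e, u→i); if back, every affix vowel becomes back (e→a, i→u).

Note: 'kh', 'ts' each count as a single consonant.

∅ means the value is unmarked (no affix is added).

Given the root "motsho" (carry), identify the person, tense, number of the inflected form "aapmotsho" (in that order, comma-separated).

1st person, present, singular

Segment: a-ap-motsho.
person: ap- → 1st person.
tense: a- → present.
number: ∅ → singular.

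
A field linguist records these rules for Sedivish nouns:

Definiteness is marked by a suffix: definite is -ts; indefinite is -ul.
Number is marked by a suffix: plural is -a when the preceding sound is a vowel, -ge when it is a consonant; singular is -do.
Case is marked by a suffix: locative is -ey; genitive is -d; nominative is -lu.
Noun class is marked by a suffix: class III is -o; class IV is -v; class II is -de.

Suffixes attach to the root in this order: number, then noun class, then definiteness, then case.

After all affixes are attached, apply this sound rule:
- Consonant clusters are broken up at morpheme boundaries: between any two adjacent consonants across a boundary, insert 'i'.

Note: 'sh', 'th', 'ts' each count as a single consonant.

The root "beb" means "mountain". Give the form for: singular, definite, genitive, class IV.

bebidovitsid

Attach number singular -do → bebdo.
Attach noun class class IV -v → bebdov.
Attach definiteness definite -ts → bebdovts.
Attach case genitive -d → bebdovtsd.
Apply epenthesis: bebdovtsd → bebidovitsid.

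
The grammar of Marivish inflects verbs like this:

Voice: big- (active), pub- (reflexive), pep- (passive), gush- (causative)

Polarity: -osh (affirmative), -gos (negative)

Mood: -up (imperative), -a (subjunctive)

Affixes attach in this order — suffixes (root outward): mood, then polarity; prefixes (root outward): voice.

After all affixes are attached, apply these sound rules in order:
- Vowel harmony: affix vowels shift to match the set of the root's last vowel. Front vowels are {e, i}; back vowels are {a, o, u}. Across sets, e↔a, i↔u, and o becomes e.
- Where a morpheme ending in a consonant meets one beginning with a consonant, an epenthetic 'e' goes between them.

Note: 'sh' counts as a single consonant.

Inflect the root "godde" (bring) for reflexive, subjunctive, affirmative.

pibegoddeeesh

Attach mood subjunctive -a → goddea.
Attach polarity affirmative -osh → goddeaosh.
Attach voice reflexive pub- → pubgoddeaosh.
Apply vowel harmony: pubgoddeaosh → pibgoddeeesh.
Apply epenthesis: pibgoddeeesh → pibegoddeeesh.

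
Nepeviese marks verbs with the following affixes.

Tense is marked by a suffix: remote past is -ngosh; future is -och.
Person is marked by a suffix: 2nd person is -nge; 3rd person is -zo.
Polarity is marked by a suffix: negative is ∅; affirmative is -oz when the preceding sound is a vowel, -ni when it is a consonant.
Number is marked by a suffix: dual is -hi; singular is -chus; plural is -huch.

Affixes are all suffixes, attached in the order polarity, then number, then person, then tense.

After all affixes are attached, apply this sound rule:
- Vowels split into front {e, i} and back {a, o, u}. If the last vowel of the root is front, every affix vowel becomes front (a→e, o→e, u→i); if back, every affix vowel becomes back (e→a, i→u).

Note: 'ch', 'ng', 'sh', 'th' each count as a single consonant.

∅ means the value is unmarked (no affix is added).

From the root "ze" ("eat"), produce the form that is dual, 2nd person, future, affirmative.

zeezhingeech

Attach polarity affirmative -oz (after vowel 'e') → zeoz.
Attach number dual -hi → zeozhi.
Attach person 2nd person -nge → zeozhinge.
Attach tense future -och → zeozhingeoch.
Apply vowel harmony: zeozhingeoch → zeezhingeech.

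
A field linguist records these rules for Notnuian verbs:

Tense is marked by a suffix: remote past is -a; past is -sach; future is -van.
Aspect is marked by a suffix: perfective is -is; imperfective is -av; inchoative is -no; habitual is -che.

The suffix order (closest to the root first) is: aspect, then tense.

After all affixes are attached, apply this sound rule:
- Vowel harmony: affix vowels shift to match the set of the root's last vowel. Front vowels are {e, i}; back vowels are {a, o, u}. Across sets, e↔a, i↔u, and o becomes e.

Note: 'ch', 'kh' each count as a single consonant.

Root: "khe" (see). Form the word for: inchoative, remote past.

Attach aspect inchoative -no → kheno.
Attach tense remote past -a → khenoa.
Apply vowel harmony: khenoa → khenee.

khenee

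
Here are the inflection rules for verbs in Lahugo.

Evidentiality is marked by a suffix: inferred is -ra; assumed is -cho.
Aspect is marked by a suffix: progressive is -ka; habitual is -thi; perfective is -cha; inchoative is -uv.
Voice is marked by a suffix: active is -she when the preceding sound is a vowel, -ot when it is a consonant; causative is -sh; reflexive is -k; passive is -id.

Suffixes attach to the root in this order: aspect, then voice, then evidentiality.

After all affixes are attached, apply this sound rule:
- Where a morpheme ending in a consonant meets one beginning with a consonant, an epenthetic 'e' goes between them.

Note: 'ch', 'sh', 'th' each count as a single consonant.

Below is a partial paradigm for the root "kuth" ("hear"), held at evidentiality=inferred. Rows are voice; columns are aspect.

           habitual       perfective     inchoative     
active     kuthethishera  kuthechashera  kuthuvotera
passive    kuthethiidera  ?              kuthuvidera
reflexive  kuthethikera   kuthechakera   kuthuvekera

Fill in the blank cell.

kuthechaidera

Attach aspect perfective -cha → kuthcha.
Attach voice passive -id → kuthchaid.
Attach evidentiality inferred -ra → kuthchaidra.
Apply epenthesis: kuthchaidra → kuthechaidera.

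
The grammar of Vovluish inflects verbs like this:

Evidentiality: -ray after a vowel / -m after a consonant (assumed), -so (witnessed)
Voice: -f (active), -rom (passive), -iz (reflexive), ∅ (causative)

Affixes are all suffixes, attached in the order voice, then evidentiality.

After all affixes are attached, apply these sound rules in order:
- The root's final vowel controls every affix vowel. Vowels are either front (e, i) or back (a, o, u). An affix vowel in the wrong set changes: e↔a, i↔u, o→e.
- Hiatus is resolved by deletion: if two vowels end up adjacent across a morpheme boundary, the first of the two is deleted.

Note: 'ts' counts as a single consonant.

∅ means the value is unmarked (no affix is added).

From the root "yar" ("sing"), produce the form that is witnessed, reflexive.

yaruzso

Attach voice reflexive -iz → yariz.
Attach evidentiality witnessed -so → yarizso.
Apply vowel harmony: yarizso → yaruzso.
Vowel deletion: no change.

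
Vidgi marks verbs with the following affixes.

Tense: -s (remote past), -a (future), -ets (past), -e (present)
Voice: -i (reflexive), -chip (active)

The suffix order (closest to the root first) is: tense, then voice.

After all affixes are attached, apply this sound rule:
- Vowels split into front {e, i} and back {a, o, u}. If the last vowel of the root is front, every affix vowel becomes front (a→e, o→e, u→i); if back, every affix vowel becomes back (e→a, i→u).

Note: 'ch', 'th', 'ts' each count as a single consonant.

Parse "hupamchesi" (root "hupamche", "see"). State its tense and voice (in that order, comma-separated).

remote past, reflexive

Segment: hupamche-s-i.
tense: -s → remote past.
voice: -i → reflexive.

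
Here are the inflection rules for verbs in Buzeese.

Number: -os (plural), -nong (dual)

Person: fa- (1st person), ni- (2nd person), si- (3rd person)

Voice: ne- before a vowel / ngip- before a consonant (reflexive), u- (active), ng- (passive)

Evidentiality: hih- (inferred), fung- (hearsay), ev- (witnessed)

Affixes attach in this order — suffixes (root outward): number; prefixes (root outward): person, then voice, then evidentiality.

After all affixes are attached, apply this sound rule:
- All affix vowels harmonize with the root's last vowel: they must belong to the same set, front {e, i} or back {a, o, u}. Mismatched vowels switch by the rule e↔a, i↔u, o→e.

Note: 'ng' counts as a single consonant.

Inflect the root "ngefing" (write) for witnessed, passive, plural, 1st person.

evngfengefinges

Attach person 1st person fa- → fangefing.
Attach voice passive ng- → ngfangefing.
Attach number plural -os → ngfangefingos.
Attach evidentiality witnessed ev- → evngfangefingos.
Apply vowel harmony: evngfangefingos → evngfengefinges.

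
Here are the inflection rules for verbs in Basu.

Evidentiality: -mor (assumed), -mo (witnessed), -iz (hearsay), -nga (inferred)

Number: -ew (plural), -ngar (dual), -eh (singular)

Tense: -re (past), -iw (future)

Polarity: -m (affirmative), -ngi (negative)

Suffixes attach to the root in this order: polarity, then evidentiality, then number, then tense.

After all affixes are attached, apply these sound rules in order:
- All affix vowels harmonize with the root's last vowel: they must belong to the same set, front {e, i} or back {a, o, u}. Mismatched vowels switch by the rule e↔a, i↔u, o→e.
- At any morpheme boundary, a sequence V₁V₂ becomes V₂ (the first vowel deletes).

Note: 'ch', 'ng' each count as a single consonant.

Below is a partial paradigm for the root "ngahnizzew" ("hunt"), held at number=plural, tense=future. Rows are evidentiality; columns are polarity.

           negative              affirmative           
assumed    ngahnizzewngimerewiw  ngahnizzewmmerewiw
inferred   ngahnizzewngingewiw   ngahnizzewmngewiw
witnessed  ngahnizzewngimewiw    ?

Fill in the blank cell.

Attach polarity affirmative -m → ngahnizzewm.
Attach evidentiality witnessed -mo → ngahnizzewmmo.
Attach number plural -ew → ngahnizzewmmoew.
Attach tense future -iw → ngahnizzewmmoewiw.
Apply vowel harmony: ngahnizzewmmoewiw → ngahnizzewmmeewiw.
Apply vowel deletion: ngahnizzewmmeewiw → ngahnizzewmmewiw.

ngahnizzewmmewiw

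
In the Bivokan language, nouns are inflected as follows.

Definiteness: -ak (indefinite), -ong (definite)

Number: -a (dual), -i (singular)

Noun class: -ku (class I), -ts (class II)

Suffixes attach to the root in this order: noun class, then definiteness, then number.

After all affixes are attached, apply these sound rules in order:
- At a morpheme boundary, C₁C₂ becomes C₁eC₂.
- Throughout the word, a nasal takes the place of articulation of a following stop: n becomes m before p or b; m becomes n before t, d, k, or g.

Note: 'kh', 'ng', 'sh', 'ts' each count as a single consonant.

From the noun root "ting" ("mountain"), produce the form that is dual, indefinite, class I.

tingekuaka

Attach noun class class I -ku → tingku.
Attach definiteness indefinite -ak → tingkuak.
Attach number dual -a → tingkuaka.
Apply epenthesis: tingkuaka → tingekuaka.
Nasal assimilation: no change.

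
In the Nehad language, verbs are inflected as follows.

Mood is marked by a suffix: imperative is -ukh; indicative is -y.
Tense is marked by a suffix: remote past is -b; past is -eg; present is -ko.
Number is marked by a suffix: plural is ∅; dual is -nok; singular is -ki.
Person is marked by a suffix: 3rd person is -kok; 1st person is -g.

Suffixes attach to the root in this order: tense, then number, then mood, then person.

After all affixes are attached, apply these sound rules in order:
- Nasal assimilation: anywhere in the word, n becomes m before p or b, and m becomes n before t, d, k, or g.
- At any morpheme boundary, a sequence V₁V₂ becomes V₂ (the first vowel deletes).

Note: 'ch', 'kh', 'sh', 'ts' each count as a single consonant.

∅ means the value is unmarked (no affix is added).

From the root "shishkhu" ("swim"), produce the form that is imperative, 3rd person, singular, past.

Attach tense past -eg → shishkhueg.
Attach number singular -ki → shishkhuegki.
Attach mood imperative -ukh → shishkhuegkiukh.
Attach person 3rd person -kok → shishkhuegkiukhkok.
Nasal assimilation: no change.
Apply vowel deletion: shishkhuegkiukhkok → shishkhegkukhkok.

shishkhegkukhkok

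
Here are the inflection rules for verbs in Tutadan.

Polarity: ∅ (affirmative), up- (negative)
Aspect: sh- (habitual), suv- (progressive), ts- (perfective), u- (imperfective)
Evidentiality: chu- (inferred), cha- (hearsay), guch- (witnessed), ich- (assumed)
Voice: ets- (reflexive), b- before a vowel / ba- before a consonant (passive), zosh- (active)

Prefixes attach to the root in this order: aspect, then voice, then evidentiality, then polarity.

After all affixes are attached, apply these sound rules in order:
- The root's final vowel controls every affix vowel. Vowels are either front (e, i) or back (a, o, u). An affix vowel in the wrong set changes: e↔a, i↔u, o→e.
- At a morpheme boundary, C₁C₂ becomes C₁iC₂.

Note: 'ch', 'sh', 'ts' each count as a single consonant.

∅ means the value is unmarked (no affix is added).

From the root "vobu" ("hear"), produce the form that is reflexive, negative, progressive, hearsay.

upichaatsisuvivobu

Attach aspect progressive suv- → suvvobu.
Attach voice reflexive ets- → etssuvvobu.
Attach evidentiality hearsay cha- → chaetssuvvobu.
Attach polarity negative up- → upchaetssuvvobu.
Apply vowel harmony: upchaetssuvvobu → upchaatssuvvobu.
Apply epenthesis: upchaatssuvvobu → upichaatsisuvivobu.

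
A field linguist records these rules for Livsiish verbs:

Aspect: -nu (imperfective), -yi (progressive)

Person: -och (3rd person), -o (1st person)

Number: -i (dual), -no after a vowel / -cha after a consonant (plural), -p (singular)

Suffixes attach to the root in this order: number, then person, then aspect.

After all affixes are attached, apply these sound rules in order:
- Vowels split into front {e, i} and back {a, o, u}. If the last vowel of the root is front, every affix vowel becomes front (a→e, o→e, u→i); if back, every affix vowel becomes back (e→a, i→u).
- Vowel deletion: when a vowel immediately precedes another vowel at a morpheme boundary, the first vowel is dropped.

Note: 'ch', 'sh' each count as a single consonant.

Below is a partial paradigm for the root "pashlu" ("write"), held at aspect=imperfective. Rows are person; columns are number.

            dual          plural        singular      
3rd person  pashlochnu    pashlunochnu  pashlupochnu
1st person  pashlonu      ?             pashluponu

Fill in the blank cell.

pashlunonu

Attach number plural -no (after vowel 'u') → pashluno.
Attach person 1st person -o → pashlunoo.
Attach aspect imperfective -nu → pashlunoonu.
Vowel harmony: no change.
Apply vowel deletion: pashlunoonu → pashlunonu.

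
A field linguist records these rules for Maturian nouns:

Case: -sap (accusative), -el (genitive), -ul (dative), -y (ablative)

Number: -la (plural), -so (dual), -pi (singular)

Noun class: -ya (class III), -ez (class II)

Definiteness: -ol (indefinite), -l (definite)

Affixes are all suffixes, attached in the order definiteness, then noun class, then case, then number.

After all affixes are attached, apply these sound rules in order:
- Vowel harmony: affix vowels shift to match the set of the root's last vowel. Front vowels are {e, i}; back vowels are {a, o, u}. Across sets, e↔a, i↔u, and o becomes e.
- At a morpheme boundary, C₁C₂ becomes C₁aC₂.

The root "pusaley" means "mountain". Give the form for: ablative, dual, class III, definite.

Attach definiteness definite -l → pusaleyl.
Attach noun class class III -ya → pusaleylya.
Attach case ablative -y → pusaleylyay.
Attach number dual -so → pusaleylyayso.
Apply vowel harmony: pusaleylyayso → pusaleylyeyse.
Apply epenthesis: pusaleylyeyse → pusaleyalayeyase.

pusaleyalayeyase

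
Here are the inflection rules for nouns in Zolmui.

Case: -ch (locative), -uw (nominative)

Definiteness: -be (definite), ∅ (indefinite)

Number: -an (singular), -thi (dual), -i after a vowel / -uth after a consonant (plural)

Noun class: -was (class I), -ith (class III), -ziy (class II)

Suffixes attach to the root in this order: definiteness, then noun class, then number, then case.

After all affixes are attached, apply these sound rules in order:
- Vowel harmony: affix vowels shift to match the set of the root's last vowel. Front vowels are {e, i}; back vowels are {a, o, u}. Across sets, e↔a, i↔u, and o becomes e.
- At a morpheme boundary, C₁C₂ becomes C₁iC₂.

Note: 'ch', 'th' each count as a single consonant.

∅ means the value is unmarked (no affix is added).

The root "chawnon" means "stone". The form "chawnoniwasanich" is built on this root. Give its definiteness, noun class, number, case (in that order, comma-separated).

Segment: chawnon-was-an-ch.
definiteness: ∅ → indefinite.
noun class: -was → class I.
number: -an → singular.
case: -ch → locative.

indefinite, class I, singular, locative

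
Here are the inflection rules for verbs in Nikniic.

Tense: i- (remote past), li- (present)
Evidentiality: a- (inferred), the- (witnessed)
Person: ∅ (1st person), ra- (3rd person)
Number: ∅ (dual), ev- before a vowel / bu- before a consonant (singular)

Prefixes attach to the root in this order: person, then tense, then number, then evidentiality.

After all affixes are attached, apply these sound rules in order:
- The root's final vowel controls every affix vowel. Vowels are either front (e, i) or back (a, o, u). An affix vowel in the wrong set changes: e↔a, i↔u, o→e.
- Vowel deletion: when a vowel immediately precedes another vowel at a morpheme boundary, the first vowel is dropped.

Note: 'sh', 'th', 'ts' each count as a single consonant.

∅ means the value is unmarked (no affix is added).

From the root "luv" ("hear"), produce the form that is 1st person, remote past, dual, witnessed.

thuluv

person = 1st person: zero marking, form stays luv.
Attach tense remote past i- → iluv.
number = dual: zero marking, form stays iluv.
Attach evidentiality witnessed the- → theiluv.
Apply vowel harmony: theiluv → thauluv.
Apply vowel deletion: thauluv → thuluv.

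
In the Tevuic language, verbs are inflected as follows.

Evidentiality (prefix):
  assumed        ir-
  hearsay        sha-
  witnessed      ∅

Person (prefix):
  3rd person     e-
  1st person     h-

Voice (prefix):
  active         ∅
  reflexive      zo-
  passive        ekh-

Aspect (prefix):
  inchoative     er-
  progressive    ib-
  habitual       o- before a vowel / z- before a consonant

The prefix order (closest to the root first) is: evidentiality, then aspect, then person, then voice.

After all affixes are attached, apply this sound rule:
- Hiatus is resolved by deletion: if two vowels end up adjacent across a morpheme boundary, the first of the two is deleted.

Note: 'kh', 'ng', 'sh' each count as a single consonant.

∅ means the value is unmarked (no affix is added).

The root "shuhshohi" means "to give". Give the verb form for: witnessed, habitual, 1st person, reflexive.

evidentiality = witnessed: zero marking, form stays shuhshohi.
Attach aspect habitual z- (before consonant 'sh') → zshuhshohi.
Attach person 1st person h- → hzshuhshohi.
Attach voice reflexive zo- → zohzshuhshohi.
Vowel deletion: no change.

zohzshuhshohi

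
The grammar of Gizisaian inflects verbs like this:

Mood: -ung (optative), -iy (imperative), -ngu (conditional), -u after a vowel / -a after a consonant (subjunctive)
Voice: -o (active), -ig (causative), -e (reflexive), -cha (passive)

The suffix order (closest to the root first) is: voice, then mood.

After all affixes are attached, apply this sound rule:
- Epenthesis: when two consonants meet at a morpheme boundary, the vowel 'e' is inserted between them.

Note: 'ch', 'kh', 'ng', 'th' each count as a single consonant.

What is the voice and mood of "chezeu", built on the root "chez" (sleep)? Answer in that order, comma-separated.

reflexive, subjunctive

Segment: chez-e-u.
voice: -e → reflexive.
mood: -u/a → subjunctive.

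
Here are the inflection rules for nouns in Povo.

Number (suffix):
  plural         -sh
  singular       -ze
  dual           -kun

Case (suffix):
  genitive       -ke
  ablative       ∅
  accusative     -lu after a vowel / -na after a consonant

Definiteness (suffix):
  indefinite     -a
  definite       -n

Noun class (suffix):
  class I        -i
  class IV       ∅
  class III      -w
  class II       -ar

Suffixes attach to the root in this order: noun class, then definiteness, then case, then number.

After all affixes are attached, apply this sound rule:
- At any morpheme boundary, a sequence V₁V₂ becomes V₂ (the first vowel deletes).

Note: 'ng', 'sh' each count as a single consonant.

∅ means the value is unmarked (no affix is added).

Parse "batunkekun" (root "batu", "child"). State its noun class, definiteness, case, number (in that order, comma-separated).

class IV, definite, genitive, dual

Segment: batu-n-ke-kun.
noun class: ∅ → class IV.
definiteness: -n → definite.
case: -ke → genitive.
number: -kun → dual.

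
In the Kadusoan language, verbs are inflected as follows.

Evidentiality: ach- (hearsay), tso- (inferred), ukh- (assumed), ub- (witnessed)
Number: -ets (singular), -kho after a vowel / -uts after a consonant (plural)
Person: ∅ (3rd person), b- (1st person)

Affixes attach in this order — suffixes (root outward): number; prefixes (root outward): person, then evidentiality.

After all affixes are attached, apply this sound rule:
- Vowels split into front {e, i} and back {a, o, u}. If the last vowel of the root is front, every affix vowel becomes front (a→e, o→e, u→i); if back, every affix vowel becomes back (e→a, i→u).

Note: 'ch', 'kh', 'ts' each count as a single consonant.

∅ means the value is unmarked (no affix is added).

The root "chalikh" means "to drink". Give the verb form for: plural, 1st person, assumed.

Attach number plural -uts (after consonant 'kh') → chalikhuts.
Attach person 1st person b- → bchalikhuts.
Attach evidentiality assumed ukh- → ukhbchalikhuts.
Apply vowel harmony: ukhbchalikhuts → ikhbchalikhits.

ikhbchalikhits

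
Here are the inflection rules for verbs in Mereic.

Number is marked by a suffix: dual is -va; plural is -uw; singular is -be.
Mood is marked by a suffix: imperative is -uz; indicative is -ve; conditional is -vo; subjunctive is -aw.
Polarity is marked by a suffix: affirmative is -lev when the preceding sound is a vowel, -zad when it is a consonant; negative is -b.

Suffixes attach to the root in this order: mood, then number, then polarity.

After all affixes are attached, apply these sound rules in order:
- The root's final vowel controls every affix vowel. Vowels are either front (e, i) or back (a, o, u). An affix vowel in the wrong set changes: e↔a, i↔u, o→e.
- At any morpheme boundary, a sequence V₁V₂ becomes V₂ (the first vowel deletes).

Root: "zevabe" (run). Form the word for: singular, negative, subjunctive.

Attach mood subjunctive -aw → zevabeaw.
Attach number singular -be → zevabeawbe.
Attach polarity negative -b → zevabeawbeb.
Apply vowel harmony: zevabeawbeb → zevabeewbeb.
Apply vowel deletion: zevabeewbeb → zevabewbeb.

zevabewbeb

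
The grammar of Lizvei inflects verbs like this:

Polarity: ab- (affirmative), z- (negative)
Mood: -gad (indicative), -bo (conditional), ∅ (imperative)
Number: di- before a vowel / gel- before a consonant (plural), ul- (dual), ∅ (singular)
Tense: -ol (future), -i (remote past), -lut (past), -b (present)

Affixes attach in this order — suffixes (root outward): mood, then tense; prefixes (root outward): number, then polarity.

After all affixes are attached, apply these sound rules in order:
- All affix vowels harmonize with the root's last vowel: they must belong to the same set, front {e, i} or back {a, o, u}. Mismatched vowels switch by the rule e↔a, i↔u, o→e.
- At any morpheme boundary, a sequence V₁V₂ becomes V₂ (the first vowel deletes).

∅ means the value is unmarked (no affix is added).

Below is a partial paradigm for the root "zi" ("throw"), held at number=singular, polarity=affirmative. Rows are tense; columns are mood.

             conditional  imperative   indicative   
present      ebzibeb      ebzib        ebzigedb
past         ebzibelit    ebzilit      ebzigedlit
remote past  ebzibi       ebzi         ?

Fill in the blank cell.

number = singular: zero marking, form stays zi.
Attach mood indicative -gad → zigad.
Attach polarity affirmative ab- → abzigad.
Attach tense remote past -i → abzigadi.
Apply vowel harmony: abzigadi → ebzigedi.
Vowel deletion: no change.

ebzigedi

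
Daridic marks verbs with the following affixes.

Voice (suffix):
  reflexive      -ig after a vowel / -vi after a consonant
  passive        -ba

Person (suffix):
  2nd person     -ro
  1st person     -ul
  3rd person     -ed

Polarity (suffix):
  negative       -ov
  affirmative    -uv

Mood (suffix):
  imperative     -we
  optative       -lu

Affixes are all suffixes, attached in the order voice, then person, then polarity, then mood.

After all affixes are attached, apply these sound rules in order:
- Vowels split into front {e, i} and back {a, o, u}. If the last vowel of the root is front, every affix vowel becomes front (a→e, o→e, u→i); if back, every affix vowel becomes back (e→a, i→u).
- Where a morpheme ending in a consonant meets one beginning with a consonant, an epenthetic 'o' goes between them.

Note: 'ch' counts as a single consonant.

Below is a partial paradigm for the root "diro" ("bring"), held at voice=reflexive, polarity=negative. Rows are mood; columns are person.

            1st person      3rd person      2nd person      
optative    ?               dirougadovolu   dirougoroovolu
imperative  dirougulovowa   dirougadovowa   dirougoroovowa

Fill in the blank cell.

dirougulovolu

Attach voice reflexive -ig (after vowel 'o') → diroig.
Attach person 1st person -ul → diroigul.
Attach polarity negative -ov → diroigulov.
Attach mood optative -lu → diroigulovlu.
Apply vowel harmony: diroigulovlu → dirougulovlu.
Apply epenthesis: dirougulovlu → dirougulovolu.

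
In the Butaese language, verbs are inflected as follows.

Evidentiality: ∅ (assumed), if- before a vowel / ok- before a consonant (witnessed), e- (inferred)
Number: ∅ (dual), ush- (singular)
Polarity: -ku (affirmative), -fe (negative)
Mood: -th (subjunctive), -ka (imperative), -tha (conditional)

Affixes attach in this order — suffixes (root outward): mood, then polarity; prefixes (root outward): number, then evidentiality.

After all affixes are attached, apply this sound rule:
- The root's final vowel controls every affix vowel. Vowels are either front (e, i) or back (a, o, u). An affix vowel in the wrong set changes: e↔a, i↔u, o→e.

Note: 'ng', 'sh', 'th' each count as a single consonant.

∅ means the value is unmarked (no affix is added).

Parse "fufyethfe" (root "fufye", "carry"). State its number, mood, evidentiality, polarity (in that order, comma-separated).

dual, subjunctive, assumed, negative

Segment: fufye-th-fe.
number: ∅ → dual.
mood: -th → subjunctive.
evidentiality: ∅ → assumed.
polarity: -fe → negative.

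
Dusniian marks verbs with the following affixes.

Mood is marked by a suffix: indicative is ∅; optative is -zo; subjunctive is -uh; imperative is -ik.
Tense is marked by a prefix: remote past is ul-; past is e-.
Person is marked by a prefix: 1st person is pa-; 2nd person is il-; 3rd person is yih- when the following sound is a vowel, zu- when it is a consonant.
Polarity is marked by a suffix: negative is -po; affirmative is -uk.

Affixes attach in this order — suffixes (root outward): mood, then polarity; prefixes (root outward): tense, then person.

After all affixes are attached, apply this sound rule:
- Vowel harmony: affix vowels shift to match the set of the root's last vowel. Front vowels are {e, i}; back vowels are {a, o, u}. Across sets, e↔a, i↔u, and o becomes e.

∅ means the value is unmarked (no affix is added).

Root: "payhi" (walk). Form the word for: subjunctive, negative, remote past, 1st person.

peilpayhiihpe

Attach mood subjunctive -uh → payhiuh.
Attach tense remote past ul- → ulpayhiuh.
Attach person 1st person pa- → paulpayhiuh.
Attach polarity negative -po → paulpayhiuhpo.
Apply vowel harmony: paulpayhiuhpo → peilpayhiihpe.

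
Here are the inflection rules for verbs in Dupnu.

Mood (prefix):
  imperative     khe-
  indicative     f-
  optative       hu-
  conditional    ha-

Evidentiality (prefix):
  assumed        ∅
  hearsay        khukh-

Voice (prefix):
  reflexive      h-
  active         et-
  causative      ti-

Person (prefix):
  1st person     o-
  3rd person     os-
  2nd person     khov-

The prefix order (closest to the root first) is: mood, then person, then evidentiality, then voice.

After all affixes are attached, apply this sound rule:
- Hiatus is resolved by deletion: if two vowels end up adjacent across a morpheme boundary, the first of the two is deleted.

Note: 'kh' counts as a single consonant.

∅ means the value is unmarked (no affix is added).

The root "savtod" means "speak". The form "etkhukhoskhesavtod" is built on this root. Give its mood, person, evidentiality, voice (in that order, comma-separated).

Segment: et-khukh-os-khe-savtod.
mood: khe- → imperative.
person: os- → 3rd person.
evidentiality: khukh- → hearsay.
voice: et- → active.

imperative, 3rd person, hearsay, active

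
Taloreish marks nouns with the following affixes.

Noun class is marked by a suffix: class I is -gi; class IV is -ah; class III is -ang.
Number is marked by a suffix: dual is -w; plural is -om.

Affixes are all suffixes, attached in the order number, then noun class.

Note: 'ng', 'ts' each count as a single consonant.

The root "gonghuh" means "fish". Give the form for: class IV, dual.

Attach number dual -w → gonghuhw.
Attach noun class class IV -ah → gonghuhwah.

gonghuhwah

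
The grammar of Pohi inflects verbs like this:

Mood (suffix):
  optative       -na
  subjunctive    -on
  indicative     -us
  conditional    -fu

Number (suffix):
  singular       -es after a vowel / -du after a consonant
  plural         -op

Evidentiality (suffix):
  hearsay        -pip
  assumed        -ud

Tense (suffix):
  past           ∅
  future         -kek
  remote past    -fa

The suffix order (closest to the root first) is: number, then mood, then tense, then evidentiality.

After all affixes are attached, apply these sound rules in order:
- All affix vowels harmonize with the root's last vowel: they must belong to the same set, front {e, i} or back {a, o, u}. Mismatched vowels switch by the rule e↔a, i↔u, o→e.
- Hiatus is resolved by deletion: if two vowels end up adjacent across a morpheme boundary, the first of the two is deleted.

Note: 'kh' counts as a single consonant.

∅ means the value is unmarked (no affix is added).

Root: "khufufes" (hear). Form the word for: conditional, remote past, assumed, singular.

Attach number singular -du (after consonant 's') → khufufesdu.
Attach mood conditional -fu → khufufesdufu.
Attach tense remote past -fa → khufufesdufufa.
Attach evidentiality assumed -ud → khufufesdufufaud.
Apply vowel harmony: khufufesdufufaud → khufufesdififeid.
Apply vowel deletion: khufufesdififeid → khufufesdififid.

khufufesdififid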